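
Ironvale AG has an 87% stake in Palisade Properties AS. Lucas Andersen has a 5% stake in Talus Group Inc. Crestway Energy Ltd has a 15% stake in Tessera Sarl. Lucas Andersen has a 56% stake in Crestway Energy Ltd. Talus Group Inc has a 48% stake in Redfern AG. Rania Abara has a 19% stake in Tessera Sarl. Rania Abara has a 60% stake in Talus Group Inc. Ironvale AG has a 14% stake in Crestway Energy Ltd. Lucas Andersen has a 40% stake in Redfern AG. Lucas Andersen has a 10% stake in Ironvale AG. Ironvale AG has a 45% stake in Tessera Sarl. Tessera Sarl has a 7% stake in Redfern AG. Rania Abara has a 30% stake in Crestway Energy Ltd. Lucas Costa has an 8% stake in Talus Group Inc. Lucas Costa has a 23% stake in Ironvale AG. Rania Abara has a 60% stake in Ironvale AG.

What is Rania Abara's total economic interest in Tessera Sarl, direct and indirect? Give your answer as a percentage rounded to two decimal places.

Rania reaches Tessera along 4 paths.
Direct stake: 19% = 19%.
Via Ironvale: 60% × 45% = 27%.
Via Crestway: 30% × 15% = 4.5%.
Via Ironvale → Crestway: 60% × 14% × 15% = 1.26%.
Total: 19% + 27% + 4.5% + 1.26% = 51.76%.

51.76%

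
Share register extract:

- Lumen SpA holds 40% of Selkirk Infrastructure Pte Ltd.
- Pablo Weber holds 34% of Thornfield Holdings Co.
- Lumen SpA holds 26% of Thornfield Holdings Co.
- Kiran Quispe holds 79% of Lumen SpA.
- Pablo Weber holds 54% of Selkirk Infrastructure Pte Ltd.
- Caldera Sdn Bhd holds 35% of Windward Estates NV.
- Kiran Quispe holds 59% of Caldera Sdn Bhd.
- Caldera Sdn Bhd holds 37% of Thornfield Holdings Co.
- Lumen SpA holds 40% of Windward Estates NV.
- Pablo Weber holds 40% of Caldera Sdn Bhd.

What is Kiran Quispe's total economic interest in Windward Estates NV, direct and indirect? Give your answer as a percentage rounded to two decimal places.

Kiran reaches Windward along 2 paths.
Via Lumen: 79% × 40% = 31.6%.
Via Caldera: 59% × 35% = 20.65%.
Total: 31.6% + 20.65% = 52.25%.

52.25%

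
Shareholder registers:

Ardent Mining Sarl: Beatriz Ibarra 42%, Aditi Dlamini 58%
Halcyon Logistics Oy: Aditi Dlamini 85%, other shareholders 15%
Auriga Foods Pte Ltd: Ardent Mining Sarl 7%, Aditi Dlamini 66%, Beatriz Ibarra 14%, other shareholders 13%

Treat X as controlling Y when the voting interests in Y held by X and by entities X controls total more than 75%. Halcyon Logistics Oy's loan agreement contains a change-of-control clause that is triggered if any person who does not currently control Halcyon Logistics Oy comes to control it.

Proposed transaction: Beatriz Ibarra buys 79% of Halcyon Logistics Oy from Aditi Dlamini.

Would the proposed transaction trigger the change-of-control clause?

The purchase adds only to Beatriz's holdings (Aditi's stake shrinks), so Beatriz is the only person who could newly come to control Halcyon.
Beatriz's largest direct stake is 42% in Ardent, which does not meet the threshold, so Beatriz controls no company.
Neither Beatriz nor any entity Beatriz controls holds any voting interest in Halcyon.
So before the transaction, Beatriz does not control Halcyon.
After the purchase, Beatriz holds 79% of Halcyon directly, and Aditi's stake falls to 6%.
Beatriz holds 79% of Halcyon, so Beatriz controls Halcyon.
Beatriz did not control Halcyon before and does after, so the clause is triggered.

Yes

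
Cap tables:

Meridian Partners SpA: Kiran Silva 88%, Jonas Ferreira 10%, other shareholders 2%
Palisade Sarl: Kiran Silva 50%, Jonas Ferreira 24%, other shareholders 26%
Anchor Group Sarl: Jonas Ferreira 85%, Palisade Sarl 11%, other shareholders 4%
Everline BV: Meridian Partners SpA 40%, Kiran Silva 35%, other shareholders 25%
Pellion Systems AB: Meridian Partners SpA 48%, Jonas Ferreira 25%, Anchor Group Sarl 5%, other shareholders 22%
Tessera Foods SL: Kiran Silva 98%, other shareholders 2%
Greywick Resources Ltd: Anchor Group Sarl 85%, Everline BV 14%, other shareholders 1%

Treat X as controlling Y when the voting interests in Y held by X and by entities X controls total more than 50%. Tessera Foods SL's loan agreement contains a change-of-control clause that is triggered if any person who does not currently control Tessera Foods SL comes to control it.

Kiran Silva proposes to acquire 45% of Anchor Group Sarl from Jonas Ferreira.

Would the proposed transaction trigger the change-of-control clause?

The purchase adds only to Kiran's holdings (Jonas's stake shrinks), so Kiran is the only person who could newly come to control Tessera.
Kiran holds 98% of Tessera, so Kiran controls Tessera.
So Kiran already controls Tessera before the transaction.
After the purchase, Kiran holds 45% of Anchor directly, and Jonas's stake falls to 40%.
Kiran controlled Tessera already, so this is not a new person acquiring control; every other person's position is unchanged or reduced.
No new person acquires control, so the clause is not triggered.

No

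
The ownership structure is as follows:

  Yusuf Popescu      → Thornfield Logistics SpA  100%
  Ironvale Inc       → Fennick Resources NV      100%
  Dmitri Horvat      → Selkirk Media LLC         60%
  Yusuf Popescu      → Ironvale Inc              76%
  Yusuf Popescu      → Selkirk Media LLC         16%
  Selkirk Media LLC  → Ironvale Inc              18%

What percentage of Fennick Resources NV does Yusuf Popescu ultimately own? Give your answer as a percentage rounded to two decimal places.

78.88%

Yusuf reaches Fennick along 2 paths.
Via Ironvale: 76% × 100% = 76%.
Via Selkirk → Ironvale: 16% × 18% × 100% = 2.88%.
Total: 76% + 2.88% = 78.88%.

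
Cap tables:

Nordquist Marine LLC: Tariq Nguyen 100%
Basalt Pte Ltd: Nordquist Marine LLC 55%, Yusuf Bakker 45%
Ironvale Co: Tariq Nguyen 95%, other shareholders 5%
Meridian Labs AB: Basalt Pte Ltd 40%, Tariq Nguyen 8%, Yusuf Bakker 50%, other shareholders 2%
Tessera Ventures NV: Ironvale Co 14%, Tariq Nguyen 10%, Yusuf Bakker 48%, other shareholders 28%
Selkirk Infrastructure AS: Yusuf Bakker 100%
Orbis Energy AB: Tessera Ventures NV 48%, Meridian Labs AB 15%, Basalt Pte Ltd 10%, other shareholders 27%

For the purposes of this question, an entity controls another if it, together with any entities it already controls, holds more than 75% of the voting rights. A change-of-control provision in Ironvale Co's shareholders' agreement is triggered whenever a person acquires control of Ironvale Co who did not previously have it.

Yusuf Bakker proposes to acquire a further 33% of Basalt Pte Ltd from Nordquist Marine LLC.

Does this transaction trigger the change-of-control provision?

The purchase adds only to Yusuf's holdings (Nordquist's stake shrinks), so Yusuf is the only person who could newly come to control Ironvale.
Yusuf holds 100% of Selkirk, so Yusuf controls Selkirk.
Neither Yusuf nor any entity Yusuf controls holds any voting interest in Ironvale.
So before the transaction, Yusuf does not control Ironvale.
After the purchase, Yusuf's direct stake in Basalt rises to 45% + 33% = 78%, and Nordquist's stake falls to 22%.
Yusuf holds 78% of Basalt, so Yusuf controls Basalt.
Basalt and Yusuf together hold 40% + 50% = 90% of Meridian, so Yusuf controls Meridian.
After the transaction, neither Yusuf nor any entity Yusuf controls holds a voting interest in Ironvale, so Yusuf still does not control it.
No new person acquires control, so the clause is not triggered.

No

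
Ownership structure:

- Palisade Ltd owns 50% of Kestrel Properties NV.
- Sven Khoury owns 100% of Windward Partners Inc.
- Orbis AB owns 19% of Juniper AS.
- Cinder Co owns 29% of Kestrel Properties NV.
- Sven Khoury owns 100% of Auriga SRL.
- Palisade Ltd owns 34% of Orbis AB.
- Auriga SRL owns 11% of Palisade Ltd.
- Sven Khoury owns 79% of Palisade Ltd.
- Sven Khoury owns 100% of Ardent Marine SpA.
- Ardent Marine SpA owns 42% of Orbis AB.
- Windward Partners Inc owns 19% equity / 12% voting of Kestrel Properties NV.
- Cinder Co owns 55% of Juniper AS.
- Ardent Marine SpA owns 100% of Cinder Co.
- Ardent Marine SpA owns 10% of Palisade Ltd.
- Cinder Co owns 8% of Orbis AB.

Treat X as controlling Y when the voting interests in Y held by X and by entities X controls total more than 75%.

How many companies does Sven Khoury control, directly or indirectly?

Sven holds 100% of Auriga, so Sven controls Auriga.
Sven holds 100% of Ardent, so Sven controls Ardent.
Ardent holds 100% of Cinder, so Sven controls Cinder.
Ardent and Sven and Auriga together hold 10% + 79% + 11% = 100% of Palisade, so Sven controls Palisade.
Sven holds 100% of Windward, so Sven controls Windward.
Palisade and Cinder and Windward together hold 50% + 29% + 12% = 91% of Kestrel, so Sven controls Kestrel.
Ardent and Cinder and Palisade together hold 42% + 8% + 34% = 84% of Orbis, so Sven controls Orbis.
No other company's threshold is met.
Sven controls 7 companies.

7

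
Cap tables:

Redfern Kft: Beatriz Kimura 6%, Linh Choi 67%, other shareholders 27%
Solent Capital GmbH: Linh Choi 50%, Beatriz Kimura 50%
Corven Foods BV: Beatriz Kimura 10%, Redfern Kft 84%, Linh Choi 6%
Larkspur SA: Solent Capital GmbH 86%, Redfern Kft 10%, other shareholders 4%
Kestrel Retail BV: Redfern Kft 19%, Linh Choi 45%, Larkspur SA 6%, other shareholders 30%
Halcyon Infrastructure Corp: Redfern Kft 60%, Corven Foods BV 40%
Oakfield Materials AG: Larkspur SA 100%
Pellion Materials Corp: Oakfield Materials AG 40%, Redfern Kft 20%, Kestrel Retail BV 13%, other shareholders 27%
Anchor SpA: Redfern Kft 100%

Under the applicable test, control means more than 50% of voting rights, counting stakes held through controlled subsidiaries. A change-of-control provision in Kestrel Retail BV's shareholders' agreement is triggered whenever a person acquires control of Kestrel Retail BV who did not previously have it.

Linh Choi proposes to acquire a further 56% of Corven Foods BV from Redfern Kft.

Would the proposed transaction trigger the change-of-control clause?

The purchase adds only to Linh's holdings (Redfern's stake shrinks), so Linh is the only person who could newly come to control Kestrel.
Linh holds 67% of Redfern, so Linh controls Redfern.
Redfern and Linh together hold 19% + 45% = 64% of Kestrel, so Linh controls Kestrel.
So Linh already controls Kestrel before the transaction.
After the purchase, Linh's direct stake in Corven rises to 6% + 56% = 62%, and Redfern's stake falls to 28%.
Linh controlled Kestrel already, so this is not a new person acquiring control; every other person's position is unchanged or reduced.
No new person acquires control, so the clause is not triggered.

No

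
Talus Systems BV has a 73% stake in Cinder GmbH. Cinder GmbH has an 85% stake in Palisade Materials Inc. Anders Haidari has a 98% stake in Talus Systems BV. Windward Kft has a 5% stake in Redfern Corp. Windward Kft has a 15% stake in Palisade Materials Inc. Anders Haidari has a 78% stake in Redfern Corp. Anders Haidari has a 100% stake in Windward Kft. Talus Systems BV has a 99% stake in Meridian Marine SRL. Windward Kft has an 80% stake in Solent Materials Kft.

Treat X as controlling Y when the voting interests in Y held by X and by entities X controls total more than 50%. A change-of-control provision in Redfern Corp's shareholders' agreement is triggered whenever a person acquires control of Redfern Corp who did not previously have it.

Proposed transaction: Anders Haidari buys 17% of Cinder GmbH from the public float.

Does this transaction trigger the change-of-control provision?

No

The purchase changes only Anders's holdings, so Anders is the only person who could newly come to control Redfern.
Anders holds 100% of Windward, so Anders controls Windward.
Anders and Windward together hold 78% + 5% = 83% of Redfern, so Anders controls Redfern.
So Anders already controls Redfern before the transaction.
After the purchase, Anders holds 17% of Cinder directly.
Anders controlled Redfern already, so this is not a new person acquiring control; every other person's position is unchanged or reduced.
No new person acquires control, so the clause is not triggered.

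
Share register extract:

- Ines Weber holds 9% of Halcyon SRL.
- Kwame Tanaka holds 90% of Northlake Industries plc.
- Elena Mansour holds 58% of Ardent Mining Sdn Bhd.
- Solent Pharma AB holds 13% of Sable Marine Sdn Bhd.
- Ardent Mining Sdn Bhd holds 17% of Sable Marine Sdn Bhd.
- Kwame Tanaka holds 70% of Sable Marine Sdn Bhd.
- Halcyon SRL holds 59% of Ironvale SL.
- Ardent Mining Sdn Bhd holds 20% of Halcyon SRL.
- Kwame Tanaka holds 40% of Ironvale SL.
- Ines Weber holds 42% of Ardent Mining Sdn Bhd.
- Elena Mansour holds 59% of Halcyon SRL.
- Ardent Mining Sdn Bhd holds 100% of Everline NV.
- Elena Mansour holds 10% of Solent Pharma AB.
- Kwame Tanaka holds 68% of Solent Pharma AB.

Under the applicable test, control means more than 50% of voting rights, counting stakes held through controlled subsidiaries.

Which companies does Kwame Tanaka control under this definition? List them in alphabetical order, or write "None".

Kwame holds 68% of Solent, so Kwame controls Solent.
Solent and Kwame together hold 13% + 70% = 83% of Sable, so Kwame controls Sable.
Kwame holds 90% of Northlake, so Kwame controls Northlake.
No other company's threshold is met.

Northlake Industries plc, Sable Marine Sdn Bhd, Solent Pharma AB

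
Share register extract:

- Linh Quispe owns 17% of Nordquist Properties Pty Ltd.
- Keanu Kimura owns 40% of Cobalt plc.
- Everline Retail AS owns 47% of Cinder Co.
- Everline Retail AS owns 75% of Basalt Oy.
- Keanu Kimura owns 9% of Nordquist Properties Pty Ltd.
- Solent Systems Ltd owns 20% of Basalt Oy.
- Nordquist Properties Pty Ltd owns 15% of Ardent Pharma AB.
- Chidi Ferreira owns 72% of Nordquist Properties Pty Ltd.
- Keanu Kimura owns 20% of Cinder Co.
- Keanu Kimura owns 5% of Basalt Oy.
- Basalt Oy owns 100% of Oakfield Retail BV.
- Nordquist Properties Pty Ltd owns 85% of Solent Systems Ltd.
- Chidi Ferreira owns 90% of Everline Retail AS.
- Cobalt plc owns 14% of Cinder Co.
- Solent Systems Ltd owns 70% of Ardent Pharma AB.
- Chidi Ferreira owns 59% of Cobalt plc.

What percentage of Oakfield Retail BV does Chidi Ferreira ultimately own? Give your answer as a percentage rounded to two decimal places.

79.74%

Chidi reaches Oakfield along 2 paths.
Via Nordquist → Solent → Basalt: 72% × 85% × 20% × 100% = 12.24%.
Via Everline → Basalt: 90% × 75% × 100% = 67.5%.
Total: 12.24% + 67.5% = 79.74%.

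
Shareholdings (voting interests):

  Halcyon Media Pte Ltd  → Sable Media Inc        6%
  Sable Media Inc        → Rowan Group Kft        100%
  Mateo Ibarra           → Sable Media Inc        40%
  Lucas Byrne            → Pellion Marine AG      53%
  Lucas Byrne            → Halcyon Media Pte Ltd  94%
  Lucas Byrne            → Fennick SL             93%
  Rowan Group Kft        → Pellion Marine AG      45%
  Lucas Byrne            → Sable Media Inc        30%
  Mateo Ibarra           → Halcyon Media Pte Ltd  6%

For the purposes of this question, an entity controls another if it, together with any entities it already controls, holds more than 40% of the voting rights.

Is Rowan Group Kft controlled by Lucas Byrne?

No

Lucas holds 94% of Halcyon, so Lucas controls Halcyon.
Lucas holds 93% of Fennick, so Lucas controls Fennick.
Lucas holds 53% of Pellion, so Lucas controls Pellion.
Neither Lucas nor any entity Lucas controls holds any voting interest in Rowan.
So Lucas does not control Rowan.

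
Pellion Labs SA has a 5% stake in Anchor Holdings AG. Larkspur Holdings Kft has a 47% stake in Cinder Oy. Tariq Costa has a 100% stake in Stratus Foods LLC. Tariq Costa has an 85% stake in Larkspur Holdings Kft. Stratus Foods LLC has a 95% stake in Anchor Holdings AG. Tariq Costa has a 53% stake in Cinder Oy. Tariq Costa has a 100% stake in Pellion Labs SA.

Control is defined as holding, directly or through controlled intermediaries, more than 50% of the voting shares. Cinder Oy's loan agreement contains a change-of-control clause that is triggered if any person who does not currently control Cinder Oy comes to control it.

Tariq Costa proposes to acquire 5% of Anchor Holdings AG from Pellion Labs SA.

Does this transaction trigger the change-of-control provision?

No

The purchase adds only to Tariq's holdings (Pellion's stake shrinks), so Tariq is the only person who could newly come to control Cinder.
Tariq holds 85% of Larkspur, so Tariq controls Larkspur.
Larkspur and Tariq together hold 47% + 53% = 100% of Cinder, so Tariq controls Cinder.
So Tariq already controls Cinder before the transaction.
After the purchase, Tariq holds 5% of Anchor directly, and Pellion's stake falls to 0%.
Tariq controlled Cinder already, so this is not a new person acquiring control; every other person's position is unchanged or reduced.
No new person acquires control, so the clause is not triggered.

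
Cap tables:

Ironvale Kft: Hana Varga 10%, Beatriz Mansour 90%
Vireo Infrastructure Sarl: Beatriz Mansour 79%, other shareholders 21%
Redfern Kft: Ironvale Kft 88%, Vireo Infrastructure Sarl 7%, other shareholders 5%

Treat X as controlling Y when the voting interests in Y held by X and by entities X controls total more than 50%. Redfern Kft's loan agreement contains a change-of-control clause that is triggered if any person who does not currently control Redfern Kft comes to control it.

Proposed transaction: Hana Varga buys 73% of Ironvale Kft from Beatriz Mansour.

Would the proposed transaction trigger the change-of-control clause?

Yes

The purchase adds only to Hana's holdings (Beatriz's stake shrinks), so Hana is the only person who could newly come to control Redfern.
Hana's largest direct stake is 10% in Ironvale, which does not meet the threshold, so Hana controls no company.
Neither Hana nor any entity Hana controls holds any voting interest in Redfern.
So before the transaction, Hana does not control Redfern.
After the purchase, Hana's direct stake in Ironvale rises to 10% + 73% = 83%, and Beatriz's stake falls to 17%.
Hana holds 83% of Ironvale, so Hana controls Ironvale.
Ironvale holds 88% of Redfern, so Hana controls Redfern.
Hana did not control Redfern before and does after, so the clause is triggered.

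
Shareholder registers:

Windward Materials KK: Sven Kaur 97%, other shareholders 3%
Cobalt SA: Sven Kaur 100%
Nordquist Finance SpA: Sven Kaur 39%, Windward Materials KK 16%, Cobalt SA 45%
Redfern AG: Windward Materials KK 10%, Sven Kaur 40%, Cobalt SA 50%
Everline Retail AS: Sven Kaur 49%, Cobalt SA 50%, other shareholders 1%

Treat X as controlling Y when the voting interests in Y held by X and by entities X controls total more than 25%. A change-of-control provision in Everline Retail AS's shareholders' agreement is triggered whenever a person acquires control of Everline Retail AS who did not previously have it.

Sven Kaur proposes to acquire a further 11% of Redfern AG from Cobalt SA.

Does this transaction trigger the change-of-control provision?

The purchase adds only to Sven's holdings (Cobalt's stake shrinks), so Sven is the only person who could newly come to control Everline.
Sven holds 100% of Cobalt, so Sven controls Cobalt.
Sven and Cobalt together hold 49% + 50% = 99% of Everline, so Sven controls Everline.
So Sven already controls Everline before the transaction.
After the purchase, Sven's direct stake in Redfern rises to 40% + 11% = 51%, and Cobalt's stake falls to 39%.
Sven controlled Everline already, so this is not a new person acquiring control; every other person's position is unchanged or reduced.
No new person acquires control, so the clause is not triggered.

No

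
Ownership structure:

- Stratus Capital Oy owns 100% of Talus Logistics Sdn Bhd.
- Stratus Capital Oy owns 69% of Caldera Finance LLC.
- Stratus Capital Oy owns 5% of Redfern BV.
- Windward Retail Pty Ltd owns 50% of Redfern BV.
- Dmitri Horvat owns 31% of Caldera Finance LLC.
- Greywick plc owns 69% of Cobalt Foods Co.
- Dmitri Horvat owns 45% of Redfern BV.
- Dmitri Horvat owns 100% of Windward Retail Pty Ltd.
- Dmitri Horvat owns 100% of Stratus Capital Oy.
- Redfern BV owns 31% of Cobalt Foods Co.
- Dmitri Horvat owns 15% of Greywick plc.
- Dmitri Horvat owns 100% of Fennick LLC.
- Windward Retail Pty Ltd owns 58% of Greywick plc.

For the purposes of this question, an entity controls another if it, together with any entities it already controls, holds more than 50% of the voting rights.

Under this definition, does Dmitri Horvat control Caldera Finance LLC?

Yes

Dmitri holds 100% of Stratus, so Dmitri controls Stratus.
Dmitri and Stratus together hold 31% + 69% = 100% of Caldera, so Dmitri controls Caldera.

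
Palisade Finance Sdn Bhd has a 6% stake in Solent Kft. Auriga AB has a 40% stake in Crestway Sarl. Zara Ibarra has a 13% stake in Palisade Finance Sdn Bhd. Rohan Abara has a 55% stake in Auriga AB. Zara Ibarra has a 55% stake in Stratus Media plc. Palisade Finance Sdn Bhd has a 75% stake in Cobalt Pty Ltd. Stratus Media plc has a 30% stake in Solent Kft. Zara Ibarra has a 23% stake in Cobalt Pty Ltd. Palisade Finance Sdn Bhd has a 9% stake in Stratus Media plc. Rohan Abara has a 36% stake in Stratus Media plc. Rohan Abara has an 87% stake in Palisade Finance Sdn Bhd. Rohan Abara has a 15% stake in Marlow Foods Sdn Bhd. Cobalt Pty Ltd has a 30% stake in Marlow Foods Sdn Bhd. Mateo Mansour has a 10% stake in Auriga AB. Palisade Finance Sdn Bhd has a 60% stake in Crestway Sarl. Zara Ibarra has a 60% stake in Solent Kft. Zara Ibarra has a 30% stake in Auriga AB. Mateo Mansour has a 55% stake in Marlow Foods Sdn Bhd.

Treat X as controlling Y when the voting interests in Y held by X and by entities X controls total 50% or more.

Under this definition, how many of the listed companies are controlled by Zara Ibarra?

2

Zara holds 55% of Stratus, so Zara controls Stratus.
Stratus and Zara together hold 30% + 60% = 90% of Solent, so Zara controls Solent.
No other company's threshold is met.
Zara controls 2 companies.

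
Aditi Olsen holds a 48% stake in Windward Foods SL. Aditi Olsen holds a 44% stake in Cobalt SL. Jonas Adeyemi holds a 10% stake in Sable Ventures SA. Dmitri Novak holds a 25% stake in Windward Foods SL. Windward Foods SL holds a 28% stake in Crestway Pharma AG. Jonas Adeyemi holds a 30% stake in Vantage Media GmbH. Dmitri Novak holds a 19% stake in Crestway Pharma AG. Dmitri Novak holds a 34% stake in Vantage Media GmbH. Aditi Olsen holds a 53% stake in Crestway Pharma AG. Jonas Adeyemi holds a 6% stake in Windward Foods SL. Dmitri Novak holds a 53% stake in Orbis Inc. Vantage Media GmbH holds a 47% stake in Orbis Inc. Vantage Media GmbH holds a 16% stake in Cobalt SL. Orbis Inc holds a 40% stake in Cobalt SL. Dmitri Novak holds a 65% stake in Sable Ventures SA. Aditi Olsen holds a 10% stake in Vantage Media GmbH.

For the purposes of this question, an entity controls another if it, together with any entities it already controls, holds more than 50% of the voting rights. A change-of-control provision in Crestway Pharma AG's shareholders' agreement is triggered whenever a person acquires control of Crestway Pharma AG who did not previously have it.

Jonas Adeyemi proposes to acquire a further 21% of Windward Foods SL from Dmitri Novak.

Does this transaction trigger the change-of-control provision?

The purchase adds only to Jonas's holdings (Dmitri's stake shrinks), so Jonas is the only person who could newly come to control Crestway.
Jonas's largest direct stake is 30% in Vantage, which does not meet the threshold, so Jonas controls no company.
Neither Jonas nor any entity Jonas controls holds any voting interest in Crestway.
So before the transaction, Jonas does not control Crestway.
After the purchase, Jonas's direct stake in Windward rises to 6% + 21% = 27%, and Dmitri's stake falls to 4%.
Jonas's side now holds 27% of Windward, not > 50%, so Jonas still does not control Windward.
After the transaction, neither Jonas nor any entity Jonas controls holds a voting interest in Crestway, so Jonas still does not control it.
No new person acquires control, so the clause is not triggered.

No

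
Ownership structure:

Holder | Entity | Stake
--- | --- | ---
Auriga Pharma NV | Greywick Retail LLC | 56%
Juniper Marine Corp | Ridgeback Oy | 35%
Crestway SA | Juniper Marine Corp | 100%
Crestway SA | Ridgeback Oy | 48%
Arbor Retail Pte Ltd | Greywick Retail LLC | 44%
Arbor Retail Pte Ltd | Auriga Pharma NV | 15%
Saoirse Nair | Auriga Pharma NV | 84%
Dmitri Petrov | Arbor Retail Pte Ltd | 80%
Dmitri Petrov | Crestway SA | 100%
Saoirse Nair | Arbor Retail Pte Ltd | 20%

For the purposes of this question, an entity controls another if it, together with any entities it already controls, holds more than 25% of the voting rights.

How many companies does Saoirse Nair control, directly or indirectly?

2

Saoirse holds 84% of Auriga, so Saoirse controls Auriga.
Auriga holds 56% of Greywick, so Saoirse controls Greywick.
No other company's threshold is met.
Saoirse controls 2 companies.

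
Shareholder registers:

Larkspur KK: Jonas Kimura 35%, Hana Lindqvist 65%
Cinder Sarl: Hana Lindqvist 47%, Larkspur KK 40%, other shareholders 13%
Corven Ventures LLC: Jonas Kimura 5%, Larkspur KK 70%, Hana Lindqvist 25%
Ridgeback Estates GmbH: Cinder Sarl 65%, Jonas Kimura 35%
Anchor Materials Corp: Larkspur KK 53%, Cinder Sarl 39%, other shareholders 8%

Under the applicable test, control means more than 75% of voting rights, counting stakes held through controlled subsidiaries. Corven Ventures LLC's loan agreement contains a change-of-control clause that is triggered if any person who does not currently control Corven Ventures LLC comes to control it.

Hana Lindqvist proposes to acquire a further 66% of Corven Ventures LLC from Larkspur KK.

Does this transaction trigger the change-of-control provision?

The purchase adds only to Hana's holdings (Larkspur's stake shrinks), so Hana is the only person who could newly come to control Corven.
Hana's largest direct stake is 65% in Larkspur, which does not meet the threshold, so Hana controls no company.
In Corven, Hana's side holds only 25%, not > 75%.
So before the transaction, Hana does not control Corven.
After the purchase, Hana's direct stake in Corven rises to 25% + 66% = 91%, and Larkspur's stake falls to 4%.
Hana holds 91% of Corven, so Hana controls Corven.
Hana did not control Corven before and does after, so the clause is triggered.

Yes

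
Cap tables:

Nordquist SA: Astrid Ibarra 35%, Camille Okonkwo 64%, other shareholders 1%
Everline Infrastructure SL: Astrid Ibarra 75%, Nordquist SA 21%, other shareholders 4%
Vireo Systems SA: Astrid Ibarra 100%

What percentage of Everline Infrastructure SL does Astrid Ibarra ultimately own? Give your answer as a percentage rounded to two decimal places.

82.35%

Astrid reaches Everline along 2 paths.
Direct stake: 75% = 75%.
Via Nordquist: 35% × 21% = 7.35%.
Total: 75% + 7.35% = 82.35%.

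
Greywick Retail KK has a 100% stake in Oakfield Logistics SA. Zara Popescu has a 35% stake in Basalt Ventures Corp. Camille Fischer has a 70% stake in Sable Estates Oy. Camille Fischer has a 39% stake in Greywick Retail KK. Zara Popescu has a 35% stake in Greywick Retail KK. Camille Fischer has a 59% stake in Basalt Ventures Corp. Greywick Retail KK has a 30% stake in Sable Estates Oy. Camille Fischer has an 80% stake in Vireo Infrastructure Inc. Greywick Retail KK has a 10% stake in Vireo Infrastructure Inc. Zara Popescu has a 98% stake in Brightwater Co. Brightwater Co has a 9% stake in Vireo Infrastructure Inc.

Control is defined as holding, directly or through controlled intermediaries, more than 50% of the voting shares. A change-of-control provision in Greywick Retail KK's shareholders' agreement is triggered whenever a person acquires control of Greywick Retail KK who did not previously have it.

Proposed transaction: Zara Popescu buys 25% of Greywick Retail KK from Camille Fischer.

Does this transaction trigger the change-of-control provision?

Yes

The purchase adds only to Zara's holdings (Camille's stake shrinks), so Zara is the only person who could newly come to control Greywick.
Zara holds 98% of Brightwater, so Zara controls Brightwater.
In Greywick, Zara's side holds only 35%, not > 50%.
So before the transaction, Zara does not control Greywick.
After the purchase, Zara's direct stake in Greywick rises to 35% + 25% = 60%, and Camille's stake falls to 14%.
Zara holds 60% of Greywick, so Zara controls Greywick.
Zara did not control Greywick before and does after, so the clause is triggered.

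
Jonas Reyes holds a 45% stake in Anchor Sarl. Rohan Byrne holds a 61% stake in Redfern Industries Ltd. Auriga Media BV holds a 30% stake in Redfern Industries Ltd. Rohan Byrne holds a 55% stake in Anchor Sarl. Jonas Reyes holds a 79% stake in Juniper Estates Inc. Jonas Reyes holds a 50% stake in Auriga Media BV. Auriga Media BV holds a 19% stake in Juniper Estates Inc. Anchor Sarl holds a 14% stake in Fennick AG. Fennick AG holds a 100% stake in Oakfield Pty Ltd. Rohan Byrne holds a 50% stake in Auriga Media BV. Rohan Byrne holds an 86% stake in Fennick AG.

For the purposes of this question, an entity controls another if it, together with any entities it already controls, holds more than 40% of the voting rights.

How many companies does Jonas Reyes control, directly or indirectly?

Jonas holds 50% of Auriga, so Jonas controls Auriga.
Jonas holds 45% of Anchor, so Jonas controls Anchor.
Jonas and Auriga together hold 79% + 19% = 98% of Juniper, so Jonas controls Juniper.
No other company's threshold is met.
Jonas controls 3 companies.

3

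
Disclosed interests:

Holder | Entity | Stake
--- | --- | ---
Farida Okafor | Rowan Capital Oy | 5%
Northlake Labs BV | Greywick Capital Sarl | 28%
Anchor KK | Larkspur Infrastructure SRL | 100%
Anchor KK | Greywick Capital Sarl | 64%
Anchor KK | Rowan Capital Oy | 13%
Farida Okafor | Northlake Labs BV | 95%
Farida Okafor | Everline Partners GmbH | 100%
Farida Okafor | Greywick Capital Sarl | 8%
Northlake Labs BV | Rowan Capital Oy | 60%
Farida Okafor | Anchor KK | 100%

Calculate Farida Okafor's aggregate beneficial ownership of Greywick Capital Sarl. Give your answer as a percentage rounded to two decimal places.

Farida reaches Greywick along 3 paths.
Via Northlake: 95% × 28% = 26.6%.
Via Anchor: 100% × 64% = 64%.
Direct stake: 8% = 8%.
Total: 26.6% + 64% + 8% = 98.6%.
Rounded: 98.60%.

98.60%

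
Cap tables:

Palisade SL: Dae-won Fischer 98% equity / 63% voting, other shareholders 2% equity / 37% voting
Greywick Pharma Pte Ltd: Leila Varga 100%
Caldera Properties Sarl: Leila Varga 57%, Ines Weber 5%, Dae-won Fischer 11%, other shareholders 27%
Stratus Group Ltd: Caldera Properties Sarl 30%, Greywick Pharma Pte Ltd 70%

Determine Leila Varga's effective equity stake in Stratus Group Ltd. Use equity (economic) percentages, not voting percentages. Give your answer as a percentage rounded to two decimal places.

87.10%

Leila reaches Stratus along 2 paths.
Via Caldera: 57% × 30% = 17.1%.
Via Greywick: 100% × 70% = 70%.
Total: 17.1% + 70% = 87.1%.
Rounded: 87.10%.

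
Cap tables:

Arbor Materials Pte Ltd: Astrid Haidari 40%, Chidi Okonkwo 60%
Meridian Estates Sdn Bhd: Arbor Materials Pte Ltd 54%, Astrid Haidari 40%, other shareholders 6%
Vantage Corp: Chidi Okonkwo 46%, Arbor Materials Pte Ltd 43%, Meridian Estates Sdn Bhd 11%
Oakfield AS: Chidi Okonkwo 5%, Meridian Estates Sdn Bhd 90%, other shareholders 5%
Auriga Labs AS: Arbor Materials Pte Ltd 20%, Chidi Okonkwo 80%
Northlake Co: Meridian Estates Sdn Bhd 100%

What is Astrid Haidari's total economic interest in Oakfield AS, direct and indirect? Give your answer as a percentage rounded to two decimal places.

55.44%

Astrid reaches Oakfield along 2 paths.
Via Arbor → Meridian: 40% × 54% × 90% = 19.44%.
Via Meridian: 40% × 90% = 36%.
Total: 19.44% + 36% = 55.44%.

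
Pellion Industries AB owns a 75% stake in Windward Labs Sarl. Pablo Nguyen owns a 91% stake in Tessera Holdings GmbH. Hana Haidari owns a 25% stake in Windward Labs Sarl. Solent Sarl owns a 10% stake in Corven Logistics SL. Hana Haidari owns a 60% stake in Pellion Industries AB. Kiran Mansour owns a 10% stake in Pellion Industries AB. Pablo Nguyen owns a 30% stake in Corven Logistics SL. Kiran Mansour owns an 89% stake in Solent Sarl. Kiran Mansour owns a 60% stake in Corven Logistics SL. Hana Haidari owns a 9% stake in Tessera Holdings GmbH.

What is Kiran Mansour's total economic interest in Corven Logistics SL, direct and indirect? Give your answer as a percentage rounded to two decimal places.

68.90%

Kiran reaches Corven along 2 paths.
Via Solent: 89% × 10% = 8.9%.
Direct stake: 60% = 60%.
Total: 8.9% + 60% = 68.9%.
Rounded: 68.90%.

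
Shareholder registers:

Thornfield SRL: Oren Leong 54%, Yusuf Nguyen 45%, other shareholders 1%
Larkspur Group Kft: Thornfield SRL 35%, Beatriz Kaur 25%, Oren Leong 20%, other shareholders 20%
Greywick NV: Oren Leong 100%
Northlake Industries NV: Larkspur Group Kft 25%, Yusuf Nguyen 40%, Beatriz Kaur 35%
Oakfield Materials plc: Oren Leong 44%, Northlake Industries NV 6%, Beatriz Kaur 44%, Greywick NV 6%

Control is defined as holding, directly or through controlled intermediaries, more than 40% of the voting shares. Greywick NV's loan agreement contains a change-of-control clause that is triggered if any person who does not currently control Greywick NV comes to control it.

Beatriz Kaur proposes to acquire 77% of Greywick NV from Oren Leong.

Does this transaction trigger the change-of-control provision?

The purchase adds only to Beatriz's holdings (Oren's stake shrinks), so Beatriz is the only person who could newly come to control Greywick.
Beatriz holds 44% of Oakfield, so Beatriz controls Oakfield.
Neither Beatriz nor any entity Beatriz controls holds any voting interest in Greywick.
So before the transaction, Beatriz does not control Greywick.
After the purchase, Beatriz holds 77% of Greywick directly, and Oren's stake falls to 23%.
Beatriz holds 77% of Greywick, so Beatriz controls Greywick.
Beatriz did not control Greywick before and does after, so the clause is triggered.

Yes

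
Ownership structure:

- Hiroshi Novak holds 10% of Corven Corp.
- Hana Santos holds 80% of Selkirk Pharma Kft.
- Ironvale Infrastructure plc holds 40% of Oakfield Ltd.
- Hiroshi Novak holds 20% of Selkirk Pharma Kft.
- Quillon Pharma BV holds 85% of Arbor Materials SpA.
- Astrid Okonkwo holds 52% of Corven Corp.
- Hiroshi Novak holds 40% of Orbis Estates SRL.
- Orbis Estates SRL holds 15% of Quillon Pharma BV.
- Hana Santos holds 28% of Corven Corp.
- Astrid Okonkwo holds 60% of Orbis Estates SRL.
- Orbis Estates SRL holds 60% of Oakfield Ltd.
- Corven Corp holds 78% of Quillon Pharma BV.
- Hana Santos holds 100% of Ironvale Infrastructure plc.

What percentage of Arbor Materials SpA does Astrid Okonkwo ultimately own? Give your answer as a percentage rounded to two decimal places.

Astrid reaches Arbor along 2 paths.
Via Corven → Quillon: 52% × 78% × 85% = 34.476%.
Via Orbis → Quillon: 60% × 15% × 85% = 7.65%.
Total: 34.476% + 7.65% = 42.126%.
Rounded: 42.13%.

42.13%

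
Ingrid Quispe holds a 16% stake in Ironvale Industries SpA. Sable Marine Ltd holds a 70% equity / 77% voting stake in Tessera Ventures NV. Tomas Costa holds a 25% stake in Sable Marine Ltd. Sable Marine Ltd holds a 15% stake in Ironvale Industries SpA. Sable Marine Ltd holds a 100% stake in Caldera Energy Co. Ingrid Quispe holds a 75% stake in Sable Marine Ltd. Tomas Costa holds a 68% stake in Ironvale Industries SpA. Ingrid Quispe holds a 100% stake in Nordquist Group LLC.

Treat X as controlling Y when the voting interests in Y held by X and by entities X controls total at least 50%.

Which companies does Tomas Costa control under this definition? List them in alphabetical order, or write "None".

Ironvale Industries SpA

Tomas holds 68% of Ironvale, so Tomas controls Ironvale.
No other company's threshold is met.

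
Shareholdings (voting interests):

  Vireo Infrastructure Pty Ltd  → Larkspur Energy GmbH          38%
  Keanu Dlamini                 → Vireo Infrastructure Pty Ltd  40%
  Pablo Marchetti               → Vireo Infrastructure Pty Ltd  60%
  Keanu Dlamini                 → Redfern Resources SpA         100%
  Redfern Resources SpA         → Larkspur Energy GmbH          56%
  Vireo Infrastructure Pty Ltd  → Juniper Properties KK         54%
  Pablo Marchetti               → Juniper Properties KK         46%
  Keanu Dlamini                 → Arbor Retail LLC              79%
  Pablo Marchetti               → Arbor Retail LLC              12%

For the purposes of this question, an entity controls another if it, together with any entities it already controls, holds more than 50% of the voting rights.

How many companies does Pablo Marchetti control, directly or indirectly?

2

Pablo holds 60% of Vireo, so Pablo controls Vireo.
Vireo and Pablo together hold 54% + 46% = 100% of Juniper, so Pablo controls Juniper.
No other company's threshold is met.
Pablo controls 2 companies.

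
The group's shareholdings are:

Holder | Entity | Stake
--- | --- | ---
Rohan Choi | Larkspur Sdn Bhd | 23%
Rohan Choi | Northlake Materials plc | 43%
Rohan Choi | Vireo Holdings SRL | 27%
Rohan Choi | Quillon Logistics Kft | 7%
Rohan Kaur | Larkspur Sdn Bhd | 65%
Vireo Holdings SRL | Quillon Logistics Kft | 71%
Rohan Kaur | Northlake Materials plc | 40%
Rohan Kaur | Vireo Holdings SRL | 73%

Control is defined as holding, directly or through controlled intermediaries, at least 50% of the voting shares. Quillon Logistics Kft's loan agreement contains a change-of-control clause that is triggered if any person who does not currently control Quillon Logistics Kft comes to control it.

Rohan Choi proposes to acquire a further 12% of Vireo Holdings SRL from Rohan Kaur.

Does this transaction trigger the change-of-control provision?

No

The purchase adds only to Rohan Choi's holdings (Rohan Kaur's stake shrinks), so Rohan Choi is the only person who could newly come to control Quillon.
Rohan Choi's largest direct stake is 43% in Northlake, which does not meet the threshold, so Rohan Choi controls no company.
In Quillon, Rohan Choi's side holds only 7%, not ≥ 50%.
So before the transaction, Rohan Choi does not control Quillon.
After the purchase, Rohan Choi's direct stake in Vireo rises to 27% + 12% = 39%, and Rohan Kaur's stake falls to 61%.
Rohan Choi's side now holds 39% of Vireo, not ≥ 50%, so Rohan Choi still does not control Vireo.
After the transaction, Rohan Choi's side holds 7% of Quillon, not ≥ 50%, so Rohan Choi still does not control Quillon.
No new person acquires control, so the clause is not triggered.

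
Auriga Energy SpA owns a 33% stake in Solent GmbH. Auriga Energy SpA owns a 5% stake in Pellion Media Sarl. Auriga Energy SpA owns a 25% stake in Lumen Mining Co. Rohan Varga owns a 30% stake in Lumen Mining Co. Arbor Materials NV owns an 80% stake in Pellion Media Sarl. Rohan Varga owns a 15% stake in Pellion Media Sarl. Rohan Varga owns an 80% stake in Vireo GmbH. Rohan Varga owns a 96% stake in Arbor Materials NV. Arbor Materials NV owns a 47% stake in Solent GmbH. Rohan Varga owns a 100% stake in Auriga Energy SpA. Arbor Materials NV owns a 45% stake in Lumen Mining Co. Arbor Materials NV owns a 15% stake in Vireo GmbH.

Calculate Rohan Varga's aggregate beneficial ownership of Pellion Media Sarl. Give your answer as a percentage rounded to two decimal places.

Rohan reaches Pellion along 3 paths.
Via Auriga: 100% × 5% = 5%.
Via Arbor: 96% × 80% = 76.8%.
Direct stake: 15% = 15%.
Total: 5% + 76.8% + 15% = 96.8%.
Rounded: 96.80%.

96.80%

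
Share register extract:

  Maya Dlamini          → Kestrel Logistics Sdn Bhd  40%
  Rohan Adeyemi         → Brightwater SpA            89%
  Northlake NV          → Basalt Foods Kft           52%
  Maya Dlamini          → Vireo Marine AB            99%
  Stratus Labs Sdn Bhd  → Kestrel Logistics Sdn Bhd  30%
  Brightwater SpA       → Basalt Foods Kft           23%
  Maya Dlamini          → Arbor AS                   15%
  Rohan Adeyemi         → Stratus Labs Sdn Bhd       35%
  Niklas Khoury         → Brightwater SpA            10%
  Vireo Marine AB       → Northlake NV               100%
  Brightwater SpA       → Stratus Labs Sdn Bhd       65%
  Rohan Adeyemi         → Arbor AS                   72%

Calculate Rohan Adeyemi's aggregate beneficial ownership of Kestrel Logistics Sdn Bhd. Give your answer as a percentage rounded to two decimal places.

Rohan reaches Kestrel along 2 paths.
Via Brightwater → Stratus: 89% × 65% × 30% = 17.355%.
Via Stratus: 35% × 30% = 10.5%.
Total: 17.355% + 10.5% = 27.855%.
Rounded: 27.86%.

27.86%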